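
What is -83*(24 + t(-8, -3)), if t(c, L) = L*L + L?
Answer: -2490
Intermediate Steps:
t(c, L) = L + L² (t(c, L) = L² + L = L + L²)
-83*(24 + t(-8, -3)) = -83*(24 - 3*(1 - 3)) = -83*(24 - 3*(-2)) = -83*(24 + 6) = -83*30 = -2490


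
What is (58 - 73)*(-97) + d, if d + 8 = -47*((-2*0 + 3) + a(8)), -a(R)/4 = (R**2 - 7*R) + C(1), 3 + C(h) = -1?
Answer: 2058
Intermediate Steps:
C(h) = -4 (C(h) = -3 - 1 = -4)
a(R) = 16 - 4*R**2 + 28*R (a(R) = -4*((R**2 - 7*R) - 4) = -4*(-4 + R**2 - 7*R) = 16 - 4*R**2 + 28*R)
d = 603 (d = -8 - 47*((-2*0 + 3) + (16 - 4*8**2 + 28*8)) = -8 - 47*((0 + 3) + (16 - 4*64 + 224)) = -8 - 47*(3 + (16 - 256 + 224)) = -8 - 47*(3 - 16) = -8 - 47*(-13) = -8 + 611 = 603)
(58 - 73)*(-97) + d = (58 - 73)*(-97) + 603 = -15*(-97) + 603 = 1455 + 603 = 2058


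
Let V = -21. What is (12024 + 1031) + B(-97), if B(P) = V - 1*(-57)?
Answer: 13091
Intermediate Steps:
B(P) = 36 (B(P) = -21 - 1*(-57) = -21 + 57 = 36)
(12024 + 1031) + B(-97) = (12024 + 1031) + 36 = 13055 + 36 = 13091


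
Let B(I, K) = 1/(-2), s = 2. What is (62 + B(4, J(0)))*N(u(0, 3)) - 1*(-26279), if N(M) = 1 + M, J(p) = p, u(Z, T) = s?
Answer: 52927/2 ≈ 26464.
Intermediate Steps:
u(Z, T) = 2
B(I, K) = -½
(62 + B(4, J(0)))*N(u(0, 3)) - 1*(-26279) = (62 - ½)*(1 + 2) - 1*(-26279) = (123/2)*3 + 26279 = 369/2 + 26279 = 52927/2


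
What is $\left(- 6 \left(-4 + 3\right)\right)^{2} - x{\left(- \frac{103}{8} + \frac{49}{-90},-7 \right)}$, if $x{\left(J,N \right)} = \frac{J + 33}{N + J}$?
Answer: $\frac{271685}{7351} \approx 36.959$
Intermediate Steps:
$x{\left(J,N \right)} = \frac{33 + J}{J + N}$
$\left(- 6 \left(-4 + 3\right)\right)^{2} - x{\left(- \frac{103}{8} + \frac{49}{-90},-7 \right)} = \left(- 6 \left(-4 + 3\right)\right)^{2} - \frac{33 + \left(- \frac{103}{8} + \frac{49}{-90}\right)}{\left(- \frac{103}{8} + \frac{49}{-90}\right) - 7} = \left(\left(-6\right) \left(-1\right)\right)^{2} - \frac{33 + \left(\left(-103\right) \frac{1}{8} + 49 \left(- \frac{1}{90}\right)\right)}{\left(\left(-103\right) \frac{1}{8} + 49 \left(- \frac{1}{90}\right)\right) - 7} = 6^{2} - \frac{33 - \frac{4831}{360}}{\left(- \frac{103}{8} - \frac{49}{90}\right) - 7} = 36 - \frac{33 - \frac{4831}{360}}{- \frac{4831}{360} - 7} = 36 - \frac{1}{- \frac{7351}{360}} \cdot \frac{7049}{360} = 36 - \left(- \frac{360}{7351}\right) \frac{7049}{360} = 36 - - \frac{7049}{7351} = 36 + \frac{7049}{7351} = \frac{271685}{7351}$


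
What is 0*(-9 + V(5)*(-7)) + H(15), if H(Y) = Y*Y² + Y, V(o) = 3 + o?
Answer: 3390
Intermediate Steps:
H(Y) = Y + Y³ (H(Y) = Y³ + Y = Y + Y³)
0*(-9 + V(5)*(-7)) + H(15) = 0*(-9 + (3 + 5)*(-7)) + (15 + 15³) = 0*(-9 + 8*(-7)) + (15 + 3375) = 0*(-9 - 56) + 3390 = 0*(-65) + 3390 = 0 + 3390 = 3390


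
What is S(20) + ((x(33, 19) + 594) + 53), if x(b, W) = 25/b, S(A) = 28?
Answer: 22300/33 ≈ 675.76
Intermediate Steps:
S(20) + ((x(33, 19) + 594) + 53) = 28 + ((25/33 + 594) + 53) = 28 + (19627/33 + 53) = 28 + 21376/33 = 22300/33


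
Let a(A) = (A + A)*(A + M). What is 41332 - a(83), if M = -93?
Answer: 42992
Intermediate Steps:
a(A) = 2*A*(-93 + A) (a(A) = (A + A)*(A - 93) = (2*A)*(-93 + A) = 2*A*(-93 + A))
41332 - a(83) = 41332 - 2*83*(-93 + 83) = 41332 - 2*83*(-10) = 41332 - 1*(-1660) = 41332 + 1660 = 42992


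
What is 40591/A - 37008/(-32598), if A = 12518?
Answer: 99247309/22670098 ≈ 4.3779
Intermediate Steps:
40591/A - 37008/(-32598) = 40591/12518 - 37008/(-32598) = 40591*(1/12518) - 37008*(-1/32598) = 40591/12518 + 2056/1811 = 99247309/22670098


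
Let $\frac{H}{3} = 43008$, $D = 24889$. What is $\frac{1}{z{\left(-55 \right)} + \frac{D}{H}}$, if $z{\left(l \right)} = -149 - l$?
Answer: $- \frac{129024}{12103367} \approx -0.01066$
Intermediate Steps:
$H = 129024$ ($H = 3 \cdot 43008 = 129024$)
$\frac{1}{z{\left(-55 \right)} + \frac{D}{H}} = \frac{1}{\left(-149 - -55\right) + \frac{24889}{129024}} = \frac{1}{\left(-149 + 55\right) + 24889 \cdot \frac{1}{129024}} = \frac{1}{-94 + \frac{24889}{129024}} = \frac{1}{- \frac{12103367}{129024}} = - \frac{129024}{12103367}$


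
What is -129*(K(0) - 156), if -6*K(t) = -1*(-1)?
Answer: 40291/2 ≈ 20146.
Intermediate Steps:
K(t) = -1/6 (K(t) = -(-1)*(-1)/6 = -1/6*1 = -1/6)
-129*(K(0) - 156) = -129*(-1/6 - 156) = -129*(-937/6) = 40291/2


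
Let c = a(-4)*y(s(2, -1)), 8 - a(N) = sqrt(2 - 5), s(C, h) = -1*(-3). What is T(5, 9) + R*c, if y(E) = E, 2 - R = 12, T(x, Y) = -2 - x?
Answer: -247 + 30*I*sqrt(3) ≈ -247.0 + 51.962*I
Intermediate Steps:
s(C, h) = 3
R = -10 (R = 2 - 1*12 = 2 - 12 = -10)
a(N) = 8 - I*sqrt(3) (a(N) = 8 - sqrt(2 - 5) = 8 - sqrt(-3) = 8 - I*sqrt(3))
c = 24 - 3*I*sqrt(3) (c = (8 - I*sqrt(3))*3 = 24 - 3*I*sqrt(3) ≈ 24.0 - 5.1962*I)
T(5, 9) + R*c = (-2 - 1*5) - 10*(24 - 3*I*sqrt(3)) = (-2 - 5) + (-240 + 30*I*sqrt(3)) = -7 + (-240 + 30*I*sqrt(3)) = -247 + 30*I*sqrt(3)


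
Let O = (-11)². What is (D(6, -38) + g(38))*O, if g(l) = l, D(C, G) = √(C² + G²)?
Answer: 4598 + 242*√370 ≈ 9253.0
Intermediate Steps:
O = 121
(D(6, -38) + g(38))*O = (√(6² + (-38)²) + 38)*121 = (√(36 + 1444) + 38)*121 = (√1480 + 38)*121 = (2*√370 + 38)*121 = (38 + 2*√370)*121 = 4598 + 242*√370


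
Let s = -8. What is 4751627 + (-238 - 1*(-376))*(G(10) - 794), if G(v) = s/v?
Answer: 23209723/5 ≈ 4.6419e+6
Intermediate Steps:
G(v) = -8/v
4751627 + (-238 - 1*(-376))*(G(10) - 794) = 4751627 + (-238 - 1*(-376))*(-8/10 - 794) = 4751627 + (-238 + 376)*(-8*⅒ - 794) = 4751627 + 138*(-⅘ - 794) = 4751627 + 138*(-3974/5) = 4751627 - 548412/5 = 23209723/5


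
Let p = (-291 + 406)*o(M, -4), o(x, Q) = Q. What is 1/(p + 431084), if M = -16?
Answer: 1/430624 ≈ 2.3222e-6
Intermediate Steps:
p = -460 (p = (-291 + 406)*(-4) = 115*(-4) = -460)
1/(p + 431084) = 1/(-460 + 431084) = 1/430624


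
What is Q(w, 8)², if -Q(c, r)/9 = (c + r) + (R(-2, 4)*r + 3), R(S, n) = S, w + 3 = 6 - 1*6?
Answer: 5184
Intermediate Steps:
w = -3 (w = -3 + (6 - 1*6) = -3 + (6 - 6) = -3 + 0 = -3)
Q(c, r) = -27 - 9*c + 9*r (Q(c, r) = -9*((c + r) + (-2*r + 3)) = -9*((c + r) + (3 - 2*r)) = -9*(3 + c - r) = -27 - 9*c + 9*r)
Q(w, 8)² = (-27 - 9*(-3) + 9*8)² = (-27 + 27 + 72)² = 72² = 5184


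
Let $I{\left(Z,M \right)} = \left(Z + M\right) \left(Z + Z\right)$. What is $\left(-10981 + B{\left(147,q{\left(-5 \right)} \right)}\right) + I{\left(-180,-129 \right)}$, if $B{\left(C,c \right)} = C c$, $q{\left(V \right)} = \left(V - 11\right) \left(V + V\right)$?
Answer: $123779$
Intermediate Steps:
$I{\left(Z,M \right)} = 2 Z \left(M + Z\right)$ ($I{\left(Z,M \right)} = \left(M + Z\right) 2 Z = 2 Z \left(M + Z\right)$)
$q{\left(V \right)} = 2 V \left(-11 + V\right)$ ($q{\left(V \right)} = \left(-11 + V\right) 2 V = 2 V \left(-11 + V\right)$)
$\left(-10981 + B{\left(147,q{\left(-5 \right)} \right)}\right) + I{\left(-180,-129 \right)} = \left(-10981 + 147 \cdot 2 \left(-5\right) \left(-11 - 5\right)\right) + 2 \left(-180\right) \left(-129 - 180\right) = \left(-10981 + 147 \cdot 2 \left(-5\right) \left(-16\right)\right) + 2 \left(-180\right) \left(-309\right) = \left(-10981 + 147 \cdot 160\right) + 111240 = \left(-10981 + 23520\right) + 111240 = 12539 + 111240 = 123779$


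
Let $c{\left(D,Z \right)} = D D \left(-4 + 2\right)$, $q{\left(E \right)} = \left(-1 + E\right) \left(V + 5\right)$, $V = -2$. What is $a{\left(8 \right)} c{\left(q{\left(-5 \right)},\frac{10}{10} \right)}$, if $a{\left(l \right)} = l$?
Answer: $-5184$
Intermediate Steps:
$q{\left(E \right)} = -3 + 3 E$ ($q{\left(E \right)} = \left(-1 + E\right) \left(-2 + 5\right) = \left(-1 + E\right) 3 = -3 + 3 E$)
$c{\left(D,Z \right)} = - 2 D^{2}$ ($c{\left(D,Z \right)} = D D \left(-2\right) = D \left(- 2 D\right) = - 2 D^{2}$)
$a{\left(8 \right)} c{\left(q{\left(-5 \right)},\frac{10}{10} \right)} = 8 \left(- 2 \left(-3 + 3 \left(-5\right)\right)^{2}\right) = 8 \left(- 2 \left(-3 - 15\right)^{2}\right) = 8 \left(- 2 \left(-18\right)^{2}\right) = 8 \left(\left(-2\right) 324\right) = 8 \left(-648\right) = -5184$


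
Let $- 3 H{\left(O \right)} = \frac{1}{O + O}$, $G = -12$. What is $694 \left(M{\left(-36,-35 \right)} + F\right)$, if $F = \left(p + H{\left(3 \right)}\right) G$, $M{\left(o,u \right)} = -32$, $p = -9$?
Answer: $\frac{159620}{3} \approx 53207.0$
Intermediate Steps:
$H{\left(O \right)} = - \frac{1}{6 O}$ ($H{\left(O \right)} = - \frac{1}{3 \left(O + O\right)} = - \frac{1}{3 \cdot 2 O} = - \frac{\frac{1}{2} \frac{1}{O}}{3} = - \frac{1}{6 O}$)
$F = \frac{326}{3}$ ($F = \left(-9 - \frac{1}{6 \cdot 3}\right) \left(-12\right) = \left(-9 - \frac{1}{18}\right) \left(-12\right) = \left(- \frac{163}{18}\right) \left(-12\right) = \frac{326}{3} \approx 108.67$)
$694 \left(M{\left(-36,-35 \right)} + F\right) = 694 \left(-32 + \frac{326}{3}\right) = 694 \cdot \frac{230}{3} = \frac{159620}{3}$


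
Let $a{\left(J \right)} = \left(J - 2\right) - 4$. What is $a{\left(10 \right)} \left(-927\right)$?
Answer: $-3708$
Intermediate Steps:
$a{\left(J \right)} = -6 + J$ ($a{\left(J \right)} = \left(-2 + J\right) - 4 = -6 + J$)
$a{\left(10 \right)} \left(-927\right) = \left(-6 + 10\right) \left(-927\right) = 4 \left(-927\right) = -3708$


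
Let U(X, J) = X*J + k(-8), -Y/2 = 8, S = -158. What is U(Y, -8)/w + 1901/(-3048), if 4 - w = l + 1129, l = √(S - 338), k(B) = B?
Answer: (-7604*√31 + 2504385*I)/(3048*(-1125*I + 4*√31)) ≈ -0.73031 + 0.0021108*I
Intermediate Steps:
Y = -16 (Y = -2*8 = -16)
l = 4*I*√31 (l = √(-158 - 338) = √(-496) = 4*I*√31 ≈ 22.271*I)
U(X, J) = -8 + J*X (U(X, J) = X*J - 8 = J*X - 8 = -8 + J*X)
w = -1125 - 4*I*√31 (w = 4 - (4*I*√31 + 1129) = 4 - (1129 + 4*I*√31) = 4 + (-1129 - 4*I*√31) = -1125 - 4*I*√31 ≈ -1125.0 - 22.271*I)
U(Y, -8)/w + 1901/(-3048) = (-8 - 8*(-16))/(-1125 - 4*I*√31) + 1901/(-3048) = (-8 + 128)/(-1125 - 4*I*√31) + 1901*(-1/3048) = 120/(-1125 - 4*I*√31) - 1901/3048 = -1901/3048 + 120/(-1125 - 4*I*√31)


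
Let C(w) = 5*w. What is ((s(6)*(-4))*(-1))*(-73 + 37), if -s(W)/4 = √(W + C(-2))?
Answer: 1152*I ≈ 1152.0*I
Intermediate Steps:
s(W) = -4*√(-10 + W) (s(W) = -4*√(W + 5*(-2)) = -4*√(W - 10) = -4*√(-10 + W))
((s(6)*(-4))*(-1))*(-73 + 37) = ((-4*√(-10 + 6)*(-4))*(-1))*(-73 + 37) = ((-8*I*(-4))*(-1))*(-36) = ((32*I)*(-1))*(-36) = -32*I*(-36) = 1152*I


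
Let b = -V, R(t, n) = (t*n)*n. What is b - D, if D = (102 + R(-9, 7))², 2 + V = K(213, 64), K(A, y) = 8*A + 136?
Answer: -116759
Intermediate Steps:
K(A, y) = 136 + 8*A
V = 1838 (V = -2 + (136 + 8*213) = -2 + (136 + 1704) = -2 + 1840 = 1838)
R(t, n) = t*n² (R(t, n) = (n*t)*n = t*n²)
b = -1838 (b = -1*1838 = -1838)
D = 114921 (D = (102 - 9*7²)² = (102 - 9*49)² = (102 - 441)² = (-339)² = 114921)
b - D = -1838 - 1*114921 = -1838 - 114921 = -116759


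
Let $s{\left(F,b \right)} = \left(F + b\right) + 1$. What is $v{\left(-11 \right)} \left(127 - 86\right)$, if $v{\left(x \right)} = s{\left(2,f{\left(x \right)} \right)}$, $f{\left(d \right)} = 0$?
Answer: $123$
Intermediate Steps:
$s{\left(F,b \right)} = 1 + F + b$
$v{\left(x \right)} = 3$ ($v{\left(x \right)} = 1 + 2 + 0 = 3$)
$v{\left(-11 \right)} \left(127 - 86\right) = 3 \left(127 - 86\right) = 3 \cdot 41 = 123$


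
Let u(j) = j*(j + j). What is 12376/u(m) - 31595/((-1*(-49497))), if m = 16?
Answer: 74549779/3167808 ≈ 23.534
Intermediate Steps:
u(j) = 2*j**2 (u(j) = j*(2*j) = 2*j**2)
12376/u(m) - 31595/((-1*(-49497))) = 12376/((2*16**2)) - 31595/((-1*(-49497))) = 12376/((2*256)) - 31595/49497 = 12376/512 - 31595*1/49497 = 12376*(1/512) - 31595/49497 = 1547/64 - 31595/49497 = 74549779/3167808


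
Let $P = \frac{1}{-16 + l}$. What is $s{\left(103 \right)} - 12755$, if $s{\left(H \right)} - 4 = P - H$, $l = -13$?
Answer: $- \frac{372767}{29} \approx -12854.0$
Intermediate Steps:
$P = - \frac{1}{29}$ ($P = \frac{1}{-16 - 13} = \frac{1}{-29} = - \frac{1}{29} \approx -0.034483$)
$s{\left(H \right)} = \frac{115}{29} - H$ ($s{\left(H \right)} = 4 - \left(\frac{1}{29} + H\right) = \frac{115}{29} - H$)
$s{\left(103 \right)} - 12755 = \left(\frac{115}{29} - 103\right) - 12755 = - \frac{2872}{29} - 12755 = - \frac{372767}{29}$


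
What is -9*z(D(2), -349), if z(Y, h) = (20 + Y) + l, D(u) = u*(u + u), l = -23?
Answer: -45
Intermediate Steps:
D(u) = 2*u² (D(u) = u*(2*u) = 2*u²)
z(Y, h) = -3 + Y (z(Y, h) = (20 + Y) - 23 = -3 + Y)
-9*z(D(2), -349) = -9*(-3 + 2*2²) = -9*(-3 + 2*4) = -9*(-3 + 8) = -9*5 = -45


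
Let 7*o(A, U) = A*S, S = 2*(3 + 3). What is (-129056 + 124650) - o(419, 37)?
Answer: -35870/7 ≈ -5124.3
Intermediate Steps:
S = 12 (S = 2*6 = 12)
o(A, U) = 12*A/7 (o(A, U) = (A*12)/7 = (12*A)/7 = 12*A/7)
(-129056 + 124650) - o(419, 37) = (-129056 + 124650) - 12*419/7 = -4406 - 1*5028/7 = -4406 - 5028/7 = -35870/7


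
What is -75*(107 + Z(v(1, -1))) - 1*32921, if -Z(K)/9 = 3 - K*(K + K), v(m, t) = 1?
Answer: -40271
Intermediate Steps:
Z(K) = -27 + 18*K² (Z(K) = -9*(3 - K*(K + K)) = -9*(3 - K*2*K) = -9*(3 - 2*K²) = -27 + 18*K²)
-75*(107 + Z(v(1, -1))) - 1*32921 = -75*(107 + (-27 + 18*1²)) - 1*32921 = -75*(107 + (-27 + 18*1)) - 32921 = -75*(107 + (-27 + 18)) - 32921 = -75*(107 - 9) - 32921 = -75*98 - 32921 = -7350 - 32921 = -40271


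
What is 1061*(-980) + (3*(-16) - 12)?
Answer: -1039840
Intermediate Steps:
1061*(-980) + (3*(-16) - 12) = -1039780 + (-48 - 12) = -1039780 - 60 = -1039840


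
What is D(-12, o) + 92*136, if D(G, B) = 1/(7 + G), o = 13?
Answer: 62559/5 ≈ 12512.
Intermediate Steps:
D(-12, o) + 92*136 = 1/(7 - 12) + 92*136 = 1/(-5) + 12512 = -⅕ + 12512 = 62559/5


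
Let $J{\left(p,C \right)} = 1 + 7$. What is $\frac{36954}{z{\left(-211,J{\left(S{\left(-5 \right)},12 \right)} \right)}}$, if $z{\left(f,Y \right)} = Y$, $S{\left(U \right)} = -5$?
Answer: $\frac{18477}{4} \approx 4619.3$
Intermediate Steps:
$J{\left(p,C \right)} = 8$
$\frac{36954}{z{\left(-211,J{\left(S{\left(-5 \right)},12 \right)} \right)}} = \frac{36954}{8} = 36954 \cdot \frac{1}{8} = \frac{18477}{4}$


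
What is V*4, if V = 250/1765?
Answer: 200/353 ≈ 0.56657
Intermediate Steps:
V = 50/353 (V = 250*(1/1765) = 50/353 ≈ 0.14164)
V*4 = (50/353)*4 = 200/353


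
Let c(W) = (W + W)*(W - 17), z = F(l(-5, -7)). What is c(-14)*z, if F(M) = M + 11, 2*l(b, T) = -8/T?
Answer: 10044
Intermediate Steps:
l(b, T) = -4/T (l(b, T) = (-8/T)/2 = -4/T)
F(M) = 11 + M
z = 81/7 (z = 11 - 4/(-7) = 11 - 4*(-1/7) = 11 + 4/7 = 81/7 ≈ 11.571)
c(W) = 2*W*(-17 + W) (c(W) = (2*W)*(-17 + W) = 2*W*(-17 + W))
c(-14)*z = (2*(-14)*(-17 - 14))*(81/7) = (2*(-14)*(-31))*(81/7) = 868*(81/7) = 10044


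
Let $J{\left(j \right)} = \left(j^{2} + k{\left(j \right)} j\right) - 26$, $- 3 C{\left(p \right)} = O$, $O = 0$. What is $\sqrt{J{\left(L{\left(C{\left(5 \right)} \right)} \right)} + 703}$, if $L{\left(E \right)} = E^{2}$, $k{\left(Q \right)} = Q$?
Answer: $\sqrt{677} \approx 26.019$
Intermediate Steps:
$C{\left(p \right)} = 0$ ($C{\left(p \right)} = \left(- \frac{1}{3}\right) 0 = 0$)
$J{\left(j \right)} = -26 + 2 j^{2}$ ($J{\left(j \right)} = \left(j^{2} + j j\right) - 26 = \left(j^{2} + j^{2}\right) - 26 = 2 j^{2} - 26 = -26 + 2 j^{2}$)
$\sqrt{J{\left(L{\left(C{\left(5 \right)} \right)} \right)} + 703} = \sqrt{\left(-26 + 2 \left(0^{2}\right)^{2}\right) + 703} = \sqrt{\left(-26 + 2 \cdot 0^{2}\right) + 703} = \sqrt{\left(-26 + 2 \cdot 0\right) + 703} = \sqrt{\left(-26 + 0\right) + 703} = \sqrt{-26 + 703} = \sqrt{677}$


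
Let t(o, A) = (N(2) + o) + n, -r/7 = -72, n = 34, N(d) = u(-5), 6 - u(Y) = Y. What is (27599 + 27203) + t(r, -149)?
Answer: 55351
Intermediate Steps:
u(Y) = 6 - Y
N(d) = 11 (N(d) = 6 - 1*(-5) = 6 + 5 = 11)
r = 504 (r = -7*(-72) = 504)
t(o, A) = 45 + o (t(o, A) = (11 + o) + 34 = 45 + o)
(27599 + 27203) + t(r, -149) = (27599 + 27203) + (45 + 504) = 54802 + 549 = 55351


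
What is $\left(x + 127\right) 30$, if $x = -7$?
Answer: $3600$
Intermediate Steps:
$\left(x + 127\right) 30 = \left(-7 + 127\right) 30 = 120 \cdot 30 = 3600$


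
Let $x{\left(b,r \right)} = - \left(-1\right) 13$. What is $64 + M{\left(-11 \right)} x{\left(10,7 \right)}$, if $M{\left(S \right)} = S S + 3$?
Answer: $1676$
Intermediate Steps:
$x{\left(b,r \right)} = 13$ ($x{\left(b,r \right)} = \left(-1\right) \left(-13\right) = 13$)
$M{\left(S \right)} = 3 + S^{2}$ ($M{\left(S \right)} = S^{2} + 3 = 3 + S^{2}$)
$64 + M{\left(-11 \right)} x{\left(10,7 \right)} = 64 + \left(3 + \left(-11\right)^{2}\right) 13 = 64 + \left(3 + 121\right) 13 = 64 + 124 \cdot 13 = 64 + 1612 = 1676$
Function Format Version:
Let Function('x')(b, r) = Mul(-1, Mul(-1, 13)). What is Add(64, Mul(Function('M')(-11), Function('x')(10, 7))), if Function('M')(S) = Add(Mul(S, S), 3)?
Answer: 1676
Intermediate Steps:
Function('x')(b, r) = 13 (Function('x')(b, r) = Mul(-1, -13) = 13)
Function('M')(S) = Add(3, Pow(S, 2)) (Function('M')(S) = Add(Pow(S, 2), 3) = Add(3, Pow(S, 2)))
Add(64, Mul(Function('M')(-11), Function('x')(10, 7))) = Add(64, Mul(Add(3, Pow(-11, 2)), 13)) = Add(64, Mul(Add(3, 121), 13)) = Add(64, Mul(124, 13)) = Add(64, 1612) = 1676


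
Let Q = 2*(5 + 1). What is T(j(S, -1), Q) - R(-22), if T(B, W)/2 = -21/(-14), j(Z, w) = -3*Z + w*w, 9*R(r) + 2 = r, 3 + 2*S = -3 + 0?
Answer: 17/3 ≈ 5.6667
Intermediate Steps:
S = -3 (S = -3/2 + (-3 + 0)/2 = -3/2 + (½)*(-3) = -3/2 - 3/2 = -3)
Q = 12 (Q = 2*6 = 12)
R(r) = -2/9 + r/9
j(Z, w) = w² - 3*Z (j(Z, w) = -3*Z + w² = w² - 3*Z)
T(B, W) = 3 (T(B, W) = 2*(-21/(-14)) = 2*(-21*(-1/14)) = 2*(3/2) = 3)
T(j(S, -1), Q) - R(-22) = 3 - (-2/9 + (⅑)*(-22)) = 3 - (-2/9 - 22/9) = 3 - 1*(-8/3) = 3 + 8/3 = 17/3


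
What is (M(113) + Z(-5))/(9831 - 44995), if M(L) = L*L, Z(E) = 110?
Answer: -12879/35164 ≈ -0.36626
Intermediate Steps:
M(L) = L**2
(M(113) + Z(-5))/(9831 - 44995) = (113**2 + 110)/(9831 - 44995) = (12769 + 110)/(-35164) = 12879*(-1/35164) = -12879/35164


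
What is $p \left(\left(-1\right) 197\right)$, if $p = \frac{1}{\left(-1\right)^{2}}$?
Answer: $-197$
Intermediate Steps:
$p = 1$ ($p = 1^{-1} = 1$)
$p \left(\left(-1\right) 197\right) = 1 \left(\left(-1\right) 197\right) = 1 \left(-197\right) = -197$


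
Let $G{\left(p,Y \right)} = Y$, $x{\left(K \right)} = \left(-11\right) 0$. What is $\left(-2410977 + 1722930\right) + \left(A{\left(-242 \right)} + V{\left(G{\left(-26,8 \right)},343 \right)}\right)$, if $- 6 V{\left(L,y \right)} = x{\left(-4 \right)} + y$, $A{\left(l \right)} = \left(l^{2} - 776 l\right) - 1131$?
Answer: $- \frac{2657275}{6} \approx -4.4288 \cdot 10^{5}$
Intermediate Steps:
$x{\left(K \right)} = 0$
$A{\left(l \right)} = -1131 + l^{2} - 776 l$
$V{\left(L,y \right)} = - \frac{y}{6}$ ($V{\left(L,y \right)} = - \frac{0 + y}{6} = - \frac{y}{6}$)
$\left(-2410977 + 1722930\right) + \left(A{\left(-242 \right)} + V{\left(G{\left(-26,8 \right)},343 \right)}\right) = \left(-2410977 + 1722930\right) - - \frac{1471007}{6} = -688047 + \left(\left(-1131 + 58564 + 187792\right) - \frac{343}{6}\right) = -688047 + \left(245225 - \frac{343}{6}\right) = -688047 + \frac{1471007}{6} = - \frac{2657275}{6}$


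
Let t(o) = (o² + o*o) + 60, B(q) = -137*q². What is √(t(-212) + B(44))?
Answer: 18*I*√541 ≈ 418.67*I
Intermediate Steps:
t(o) = 60 + 2*o² (t(o) = (o² + o²) + 60 = 2*o² + 60 = 60 + 2*o²)
√(t(-212) + B(44)) = √((60 + 2*(-212)²) - 137*44²) = √((60 + 2*44944) - 137*1936) = √((60 + 89888) - 265232) = √(89948 - 265232) = √(-175284) = 18*I*√541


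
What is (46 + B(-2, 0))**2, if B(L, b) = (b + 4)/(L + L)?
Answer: 2025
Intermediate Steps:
B(L, b) = (4 + b)/(2*L) (B(L, b) = (4 + b)/((2*L)) = (4 + b)*(1/(2*L)) = (4 + b)/(2*L))
(46 + B(-2, 0))**2 = (46 + (1/2)*(4 + 0)/(-2))**2 = (46 + (1/2)*(-1/2)*4)**2 = (46 - 1)**2 = 45**2 = 2025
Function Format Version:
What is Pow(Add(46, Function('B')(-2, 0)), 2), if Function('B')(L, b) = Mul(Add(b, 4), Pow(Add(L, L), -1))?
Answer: 2025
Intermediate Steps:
Function('B')(L, b) = Mul(Rational(1, 2), Pow(L, -1), Add(4, b)) (Function('B')(L, b) = Mul(Add(4, b), Pow(Mul(2, L), -1)) = Mul(Add(4, b), Mul(Rational(1, 2), Pow(L, -1))) = Mul(Rational(1, 2), Pow(L, -1), Add(4, b)))
Pow(Add(46, Function('B')(-2, 0)), 2) = Pow(Add(46, Mul(Rational(1, 2), Pow(-2, -1), Add(4, 0))), 2) = Pow(Add(46, Mul(Rational(1, 2), Rational(-1, 2), 4)), 2) = Pow(Add(46, -1), 2) = Pow(45, 2) = 2025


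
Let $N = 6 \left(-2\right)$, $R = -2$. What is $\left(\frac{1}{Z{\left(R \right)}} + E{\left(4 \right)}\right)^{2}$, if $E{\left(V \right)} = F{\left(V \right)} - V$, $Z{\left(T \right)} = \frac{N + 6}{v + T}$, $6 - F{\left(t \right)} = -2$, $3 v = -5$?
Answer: $\frac{6889}{324} \approx 21.262$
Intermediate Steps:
$v = - \frac{5}{3}$ ($v = \frac{1}{3} \left(-5\right) = - \frac{5}{3} \approx -1.6667$)
$F{\left(t \right)} = 8$ ($F{\left(t \right)} = 6 - -2 = 6 + 2 = 8$)
$N = -12$
$Z{\left(T \right)} = - \frac{6}{- \frac{5}{3} + T}$ ($Z{\left(T \right)} = \frac{-12 + 6}{- \frac{5}{3} + T} = - \frac{6}{- \frac{5}{3} + T}$)
$E{\left(V \right)} = 8 - V$
$\left(\frac{1}{Z{\left(R \right)}} + E{\left(4 \right)}\right)^{2} = \left(\frac{1}{\left(-18\right) \frac{1}{-5 + 3 \left(-2\right)}} + \left(8 - 4\right)\right)^{2} = \left(\frac{1}{\left(-18\right) \frac{1}{-5 - 6}} + \left(8 - 4\right)\right)^{2} = \left(\frac{1}{\left(-18\right) \frac{1}{-11}} + 4\right)^{2} = \left(\frac{1}{\left(-18\right) \left(- \frac{1}{11}\right)} + 4\right)^{2} = \left(\frac{1}{\frac{18}{11}} + 4\right)^{2} = \left(\frac{11}{18} + 4\right)^{2} = \left(\frac{83}{18}\right)^{2} = \frac{6889}{324}$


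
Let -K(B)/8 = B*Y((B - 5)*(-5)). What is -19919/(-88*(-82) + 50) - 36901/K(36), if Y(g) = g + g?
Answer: -341081831/108118080 ≈ -3.1547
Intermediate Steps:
Y(g) = 2*g
K(B) = -8*B*(50 - 10*B) (K(B) = -8*B*2*((B - 5)*(-5)) = -8*B*2*((-5 + B)*(-5)) = -8*B*2*(25 - 5*B) = -8*B*(50 - 10*B))
-19919/(-88*(-82) + 50) - 36901/K(36) = -19919/(-88*(-82) + 50) - 36901*1/(2880*(-5 + 36)) = -19919/(7216 + 50) - 36901/(80*36*31) = -19919/7266 - 36901/89280 = -341081831/108118080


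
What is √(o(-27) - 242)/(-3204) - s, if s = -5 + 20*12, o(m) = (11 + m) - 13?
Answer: -235 - I*√271/3204 ≈ -235.0 - 0.005138*I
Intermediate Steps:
o(m) = -2 + m
s = 235 (s = -5 + 240 = 235)
√(o(-27) - 242)/(-3204) - s = √((-2 - 27) - 242)/(-3204) - 1*235 = √(-29 - 242)*(-1/3204) - 235 = √(-271)*(-1/3204) - 235 = (I*√271)*(-1/3204) - 235 = -I*√271/3204 - 235 = -235 - I*√271/3204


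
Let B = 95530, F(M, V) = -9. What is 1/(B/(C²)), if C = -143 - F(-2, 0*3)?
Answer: 8978/47765 ≈ 0.18796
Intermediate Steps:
C = -134 (C = -143 - 1*(-9) = -143 + 9 = -134)
1/(B/(C²)) = 1/(95530/((-134)²)) = 1/(95530/17956) = 1/(95530*(1/17956)) = 1/(47765/8978) = 8978/47765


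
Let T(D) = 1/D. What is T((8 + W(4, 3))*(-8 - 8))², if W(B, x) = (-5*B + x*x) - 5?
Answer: 1/16384 ≈ 6.1035e-5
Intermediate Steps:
W(B, x) = -5 + x² - 5*B (W(B, x) = (-5*B + x²) - 5 = (x² - 5*B) - 5 = -5 + x² - 5*B)
T((8 + W(4, 3))*(-8 - 8))² = (1/((8 + (-5 + 3² - 5*4))*(-8 - 8)))² = (1/((8 + (-5 + 9 - 20))*(-16)))² = (1/((8 - 16)*(-16)))² = (1/(-8*(-16)))² = (1/128)² = 1/16384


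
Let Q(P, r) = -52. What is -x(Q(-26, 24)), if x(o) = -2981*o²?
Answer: 8060624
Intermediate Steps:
-x(Q(-26, 24)) = -(-2981)*(-52)² = -(-2981)*2704 = -1*(-8060624) = 8060624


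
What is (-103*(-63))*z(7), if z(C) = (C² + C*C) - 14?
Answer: 545076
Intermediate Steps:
z(C) = -14 + 2*C² (z(C) = (C² + C²) - 14 = 2*C² - 14 = -14 + 2*C²)
(-103*(-63))*z(7) = (-103*(-63))*(-14 + 2*7²) = 6489*(-14 + 2*49) = 6489*(-14 + 98) = 6489*84 = 545076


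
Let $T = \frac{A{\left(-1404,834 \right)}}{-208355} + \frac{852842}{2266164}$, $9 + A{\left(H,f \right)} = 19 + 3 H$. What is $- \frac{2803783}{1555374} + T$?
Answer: $- \frac{43027554021806002}{30599818902107595} \approx -1.4061$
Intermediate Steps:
$A{\left(H,f \right)} = 10 + 3 H$ ($A{\left(H,f \right)} = -9 + \left(19 + 3 H\right) = 10 + 3 H$)
$T = \frac{93608158019}{236083300110}$ ($T = \frac{10 + 3 \left(-1404\right)}{-208355} + \frac{852842}{2266164} = \left(10 - 4212\right) \left(- \frac{1}{208355}\right) + 852842 \cdot \frac{1}{2266164} = \left(-4202\right) \left(- \frac{1}{208355}\right) + \frac{426421}{1133082} = \frac{4202}{208355} + \frac{426421}{1133082} = \frac{93608158019}{236083300110} \approx 0.3965$)
$- \frac{2803783}{1555374} + T = - \frac{2803783}{1555374} + \frac{93608158019}{236083300110} = - \frac{43027554021806002}{30599818902107595}$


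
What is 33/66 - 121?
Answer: -241/2 ≈ -120.50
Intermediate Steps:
33/66 - 121 = (1/66)*33 - 121 = ½ - 121 = -241/2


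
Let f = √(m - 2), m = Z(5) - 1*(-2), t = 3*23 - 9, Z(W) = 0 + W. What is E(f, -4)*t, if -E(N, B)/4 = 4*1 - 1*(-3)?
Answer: -1680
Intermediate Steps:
Z(W) = W
t = 60 (t = 69 - 9 = 60)
m = 7 (m = 5 - 1*(-2) = 5 + 2 = 7)
f = √5 (f = √(7 - 2) = √5 ≈ 2.2361)
E(N, B) = -28 (E(N, B) = -4*(4*1 - 1*(-3)) = -4*(4 + 3) = -4*7 = -28)
E(f, -4)*t = -28*60 = -1680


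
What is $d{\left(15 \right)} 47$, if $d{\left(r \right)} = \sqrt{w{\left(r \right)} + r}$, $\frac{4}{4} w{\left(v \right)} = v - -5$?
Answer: $47 \sqrt{35} \approx 278.06$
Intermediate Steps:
$w{\left(v \right)} = 5 + v$ ($w{\left(v \right)} = v - -5 = v + 5 = 5 + v$)
$d{\left(r \right)} = \sqrt{5 + 2 r}$ ($d{\left(r \right)} = \sqrt{\left(5 + r\right) + r} = \sqrt{5 + 2 r}$)
$d{\left(15 \right)} 47 = \sqrt{5 + 2 \cdot 15} \cdot 47 = \sqrt{5 + 30} \cdot 47 = \sqrt{35} \cdot 47 = 47 \sqrt{35}$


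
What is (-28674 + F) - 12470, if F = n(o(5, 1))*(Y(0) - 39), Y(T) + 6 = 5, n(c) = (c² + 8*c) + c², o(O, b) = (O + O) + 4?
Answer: -61304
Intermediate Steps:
o(O, b) = 4 + 2*O (o(O, b) = 2*O + 4 = 4 + 2*O)
n(c) = 2*c² + 8*c
Y(T) = -1 (Y(T) = -6 + 5 = -1)
F = -20160 (F = (2*(4 + 2*5)*(4 + (4 + 2*5)))*(-1 - 39) = (2*(4 + 10)*(4 + (4 + 10)))*(-40) = (2*14*(4 + 14))*(-40) = (2*14*18)*(-40) = 504*(-40) = -20160)
(-28674 + F) - 12470 = (-28674 - 20160) - 12470 = -48834 - 12470 = -61304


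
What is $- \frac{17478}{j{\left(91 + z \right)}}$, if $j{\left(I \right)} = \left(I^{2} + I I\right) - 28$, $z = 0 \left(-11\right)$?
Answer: $- \frac{8739}{8267} \approx -1.0571$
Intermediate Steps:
$z = 0$
$j{\left(I \right)} = -28 + 2 I^{2}$ ($j{\left(I \right)} = \left(I^{2} + I^{2}\right) - 28 = 2 I^{2} - 28 = -28 + 2 I^{2}$)
$- \frac{17478}{j{\left(91 + z \right)}} = - \frac{17478}{-28 + 2 \left(91 + 0\right)^{2}} = - \frac{17478}{-28 + 2 \cdot 91^{2}} = - \frac{17478}{-28 + 2 \cdot 8281} = - \frac{17478}{-28 + 16562} = - \frac{17478}{16534} = \left(-17478\right) \frac{1}{16534} = - \frac{8739}{8267}$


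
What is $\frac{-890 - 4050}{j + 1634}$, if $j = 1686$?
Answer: $- \frac{247}{166} \approx -1.488$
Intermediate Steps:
$\frac{-890 - 4050}{j + 1634} = \frac{-890 - 4050}{1686 + 1634} = - \frac{4940}{3320} = \left(-4940\right) \frac{1}{3320} = - \frac{247}{166}$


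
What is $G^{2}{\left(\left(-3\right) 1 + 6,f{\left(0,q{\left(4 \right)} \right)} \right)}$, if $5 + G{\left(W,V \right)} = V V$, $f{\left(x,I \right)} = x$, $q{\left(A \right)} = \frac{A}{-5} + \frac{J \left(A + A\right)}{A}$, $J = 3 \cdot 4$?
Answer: $25$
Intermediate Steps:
$J = 12$
$q{\left(A \right)} = 24 - \frac{A}{5}$ ($q{\left(A \right)} = \frac{A}{-5} + \frac{12 \left(A + A\right)}{A} = A \left(- \frac{1}{5}\right) + \frac{12 \cdot 2 A}{A} = - \frac{A}{5} + \frac{24 A}{A} = - \frac{A}{5} + 24 = 24 - \frac{A}{5}$)
$G{\left(W,V \right)} = -5 + V^{2}$ ($G{\left(W,V \right)} = -5 + V V = -5 + V^{2}$)
$G^{2}{\left(\left(-3\right) 1 + 6,f{\left(0,q{\left(4 \right)} \right)} \right)} = \left(-5 + 0^{2}\right)^{2} = \left(-5 + 0\right)^{2} = \left(-5\right)^{2} = 25$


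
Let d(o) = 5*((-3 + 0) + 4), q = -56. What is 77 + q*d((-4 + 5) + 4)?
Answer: -203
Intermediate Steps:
d(o) = 5 (d(o) = 5*(-3 + 4) = 5*1 = 5)
77 + q*d((-4 + 5) + 4) = 77 - 56*5 = 77 - 280 = -203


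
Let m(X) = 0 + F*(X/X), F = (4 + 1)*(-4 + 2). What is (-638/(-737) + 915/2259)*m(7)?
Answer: -641090/50451 ≈ -12.707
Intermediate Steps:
F = -10 (F = 5*(-2) = -10)
m(X) = -10 (m(X) = 0 - 10*X/X = 0 - 10*1 = 0 - 10 = -10)
(-638/(-737) + 915/2259)*m(7) = (-638/(-737) + 915/2259)*(-10) = (-638*(-1/737) + 915*(1/2259))*(-10) = (58/67 + 305/753)*(-10) = (64109/50451)*(-10) = -641090/50451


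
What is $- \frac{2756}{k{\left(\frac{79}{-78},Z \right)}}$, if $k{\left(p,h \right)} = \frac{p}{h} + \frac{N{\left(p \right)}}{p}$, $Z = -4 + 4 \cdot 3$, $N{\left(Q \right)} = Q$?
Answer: $- \frac{1719744}{545} \approx -3155.5$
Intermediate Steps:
$Z = 8$ ($Z = -4 + 12 = 8$)
$k{\left(p,h \right)} = 1 + \frac{p}{h}$ ($k{\left(p,h \right)} = \frac{p}{h} + \frac{p}{p} = \frac{p}{h} + 1 = 1 + \frac{p}{h}$)
$- \frac{2756}{k{\left(\frac{79}{-78},Z \right)}} = - \frac{2756}{\frac{1}{8} \left(8 + \frac{79}{-78}\right)} = - \frac{2756}{\frac{1}{8} \left(8 + 79 \left(- \frac{1}{78}\right)\right)} = - \frac{2756}{\frac{1}{8} \left(8 - \frac{79}{78}\right)} = - \frac{2756}{\frac{1}{8} \cdot \frac{545}{78}} = - \frac{2756}{\frac{545}{624}} = \left(-2756\right) \frac{624}{545} = - \frac{1719744}{545}$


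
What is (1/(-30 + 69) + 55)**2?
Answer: 4605316/1521 ≈ 3027.8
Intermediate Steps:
(1/(-30 + 69) + 55)**2 = (1/39 + 55)**2 = (2146/39)**2 = 4605316/1521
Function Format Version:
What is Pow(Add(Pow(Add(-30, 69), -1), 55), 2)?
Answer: Rational(4605316, 1521) ≈ 3027.8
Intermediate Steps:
Pow(Add(Pow(Add(-30, 69), -1), 55), 2) = Pow(Add(Pow(39, -1), 55), 2) = Pow(Add(Rational(1, 39), 55), 2) = Pow(Rational(2146, 39), 2) = Rational(4605316, 1521)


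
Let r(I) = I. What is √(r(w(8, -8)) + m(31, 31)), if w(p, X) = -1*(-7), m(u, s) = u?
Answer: √38 ≈ 6.1644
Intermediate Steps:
w(p, X) = 7
√(r(w(8, -8)) + m(31, 31)) = √(7 + 31) = √38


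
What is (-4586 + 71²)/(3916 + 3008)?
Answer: 455/6924 ≈ 0.065713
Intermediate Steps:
(-4586 + 71²)/(3916 + 3008) = (-4586 + 5041)/6924 = 455*(1/6924) = 455/6924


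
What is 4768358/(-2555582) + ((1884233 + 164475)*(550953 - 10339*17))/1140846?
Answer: 491088703725894943/728881375593 ≈ 6.7376e+5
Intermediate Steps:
4768358/(-2555582) + ((1884233 + 164475)*(550953 - 10339*17))/1140846 = 4768358*(-1/2555582) + (2048708*(550953 - 175763))*(1/1140846) = -2384179/1277791 + (2048708*375190)*(1/1140846) = -2384179/1277791 + 768654754520*(1/1140846) = -2384179/1277791 + 384327377260/570423 = 491088703725894943/728881375593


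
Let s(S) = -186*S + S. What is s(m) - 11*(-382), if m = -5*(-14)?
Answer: -8748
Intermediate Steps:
m = 70
s(S) = -185*S
s(m) - 11*(-382) = -185*70 - 11*(-382) = -12950 + 4202 = -8748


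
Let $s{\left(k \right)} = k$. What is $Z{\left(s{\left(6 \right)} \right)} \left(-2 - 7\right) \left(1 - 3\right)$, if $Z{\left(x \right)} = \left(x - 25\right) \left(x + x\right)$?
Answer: $-4104$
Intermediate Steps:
$Z{\left(x \right)} = 2 x \left(-25 + x\right)$ ($Z{\left(x \right)} = \left(-25 + x\right) 2 x = 2 x \left(-25 + x\right)$)
$Z{\left(s{\left(6 \right)} \right)} \left(-2 - 7\right) \left(1 - 3\right) = 2 \cdot 6 \left(-25 + 6\right) \left(-2 - 7\right) \left(1 - 3\right) = 2 \cdot 6 \left(-19\right) \left(\left(-9\right) \left(-2\right)\right) = \left(-228\right) 18 = -4104$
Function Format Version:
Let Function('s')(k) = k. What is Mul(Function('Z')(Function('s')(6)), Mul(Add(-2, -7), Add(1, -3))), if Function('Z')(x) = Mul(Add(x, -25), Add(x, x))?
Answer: -4104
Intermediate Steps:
Function('Z')(x) = Mul(2, x, Add(-25, x)) (Function('Z')(x) = Mul(Add(-25, x), Mul(2, x)) = Mul(2, x, Add(-25, x)))
Mul(Function('Z')(Function('s')(6)), Mul(Add(-2, -7), Add(1, -3))) = Mul(Mul(2, 6, Add(-25, 6)), Mul(Add(-2, -7), Add(1, -3))) = Mul(Mul(2, 6, -19), Mul(-9, -2)) = Mul(-228, 18) = -4104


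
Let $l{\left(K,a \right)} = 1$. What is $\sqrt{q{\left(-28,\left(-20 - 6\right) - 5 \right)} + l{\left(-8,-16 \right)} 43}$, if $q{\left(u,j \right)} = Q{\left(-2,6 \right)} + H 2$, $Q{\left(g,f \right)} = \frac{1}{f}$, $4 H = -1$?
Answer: $\frac{8 \sqrt{6}}{3} \approx 6.532$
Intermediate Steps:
$H = - \frac{1}{4}$ ($H = \frac{1}{4} \left(-1\right) = - \frac{1}{4} \approx -0.25$)
$q{\left(u,j \right)} = - \frac{1}{3}$ ($q{\left(u,j \right)} = \frac{1}{6} - \frac{1}{2} = - \frac{1}{3}$)
$\sqrt{q{\left(-28,\left(-20 - 6\right) - 5 \right)} + l{\left(-8,-16 \right)} 43} = \sqrt{- \frac{1}{3} + 1 \cdot 43} = \sqrt{- \frac{1}{3} + 43} = \sqrt{\frac{128}{3}} = \frac{8 \sqrt{6}}{3}$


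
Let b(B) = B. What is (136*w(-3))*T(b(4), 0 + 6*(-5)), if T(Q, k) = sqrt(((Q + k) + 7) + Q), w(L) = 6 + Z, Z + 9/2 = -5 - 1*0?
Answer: -476*I*sqrt(15) ≈ -1843.5*I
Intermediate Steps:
Z = -19/2 (Z = -9/2 + (-5 - 1*0) = -9/2 + (-5 + 0) = -9/2 - 5 = -19/2 ≈ -9.5000)
w(L) = -7/2 (w(L) = 6 - 19/2 = -7/2)
T(Q, k) = sqrt(7 + k + 2*Q) (T(Q, k) = sqrt((7 + Q + k) + Q) = sqrt(7 + k + 2*Q))
(136*w(-3))*T(b(4), 0 + 6*(-5)) = (136*(-7/2))*sqrt(7 + (0 + 6*(-5)) + 2*4) = -476*sqrt(7 + (0 - 30) + 8) = -476*sqrt(7 - 30 + 8) = -476*I*sqrt(15)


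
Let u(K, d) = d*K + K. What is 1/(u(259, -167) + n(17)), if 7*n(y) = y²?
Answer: -7/300669 ≈ -2.3281e-5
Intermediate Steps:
u(K, d) = K + K*d (u(K, d) = K*d + K = K + K*d)
n(y) = y²/7
1/(u(259, -167) + n(17)) = 1/(259*(1 - 167) + (⅐)*17²) = 1/(259*(-166) + (⅐)*289) = 1/(-42994 + 289/7) = 1/(-300669/7) = -7/300669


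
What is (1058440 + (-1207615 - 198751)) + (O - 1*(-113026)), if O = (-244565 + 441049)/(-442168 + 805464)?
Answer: -21334508479/90824 ≈ -2.3490e+5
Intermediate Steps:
O = 49121/90824 (O = 196484/363296 = 196484*(1/363296) = 49121/90824 ≈ 0.54084)
(1058440 + (-1207615 - 198751)) + (O - 1*(-113026)) = (1058440 + (-1207615 - 198751)) + (49121/90824 - 1*(-113026)) = (1058440 - 1406366) + (49121/90824 + 113026) = -347926 + 10265522545/90824 = -21334508479/90824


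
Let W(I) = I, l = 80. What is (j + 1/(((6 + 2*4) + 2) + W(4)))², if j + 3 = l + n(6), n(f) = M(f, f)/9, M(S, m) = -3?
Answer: 21187609/3600 ≈ 5885.4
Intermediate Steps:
n(f) = -⅓ (n(f) = -3/9 = -3*⅑ = -⅓)
j = 230/3 (j = -3 + (80 - ⅓) = -3 + 239/3 = 230/3 ≈ 76.667)
(j + 1/(((6 + 2*4) + 2) + W(4)))² = (230/3 + 1/(((6 + 2*4) + 2) + 4))² = (230/3 + 1/(((6 + 8) + 2) + 4))² = (230/3 + 1/((14 + 2) + 4))² = (230/3 + 1/(16 + 4))² = (230/3 + 1/20)² = (4603/60)² = 21187609/3600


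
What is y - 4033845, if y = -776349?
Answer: -4810194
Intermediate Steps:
y - 4033845 = -776349 - 4033845 = -4810194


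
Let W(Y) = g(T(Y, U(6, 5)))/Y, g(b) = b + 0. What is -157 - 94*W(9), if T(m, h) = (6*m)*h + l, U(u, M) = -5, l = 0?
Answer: 2663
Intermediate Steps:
T(m, h) = 6*h*m (T(m, h) = (6*m)*h + 0 = 6*h*m + 0 = 6*h*m)
g(b) = b
W(Y) = -30 (W(Y) = (6*(-5)*Y)/Y = (-30*Y)/Y = -30)
-157 - 94*W(9) = -157 - 94*(-30) = -157 + 2820 = 2663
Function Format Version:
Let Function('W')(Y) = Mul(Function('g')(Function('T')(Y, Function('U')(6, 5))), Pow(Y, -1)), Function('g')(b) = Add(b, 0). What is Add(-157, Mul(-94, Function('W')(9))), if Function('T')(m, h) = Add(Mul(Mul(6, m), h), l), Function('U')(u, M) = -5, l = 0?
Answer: 2663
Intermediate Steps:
Function('T')(m, h) = Mul(6, h, m) (Function('T')(m, h) = Add(Mul(Mul(6, m), h), 0) = Add(Mul(6, h, m), 0) = Mul(6, h, m))
Function('g')(b) = b
Function('W')(Y) = -30 (Function('W')(Y) = Mul(Mul(6, -5, Y), Pow(Y, -1)) = Mul(Mul(-30, Y), Pow(Y, -1)) = -30)
Add(-157, Mul(-94, Function('W')(9))) = Add(-157, Mul(-94, -30)) = Add(-157, 2820) = 2663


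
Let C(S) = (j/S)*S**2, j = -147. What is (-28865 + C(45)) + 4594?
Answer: -30886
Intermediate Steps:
C(S) = -147*S (C(S) = (-147/S)*S**2 = -147*S)
(-28865 + C(45)) + 4594 = (-28865 - 147*45) + 4594 = (-28865 - 6615) + 4594 = -35480 + 4594 = -30886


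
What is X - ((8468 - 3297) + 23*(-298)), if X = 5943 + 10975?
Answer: 18601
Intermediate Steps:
X = 16918
X - ((8468 - 3297) + 23*(-298)) = 16918 - ((8468 - 3297) + 23*(-298)) = 16918 - (5171 - 6854) = 16918 - 1*(-1683) = 16918 + 1683 = 18601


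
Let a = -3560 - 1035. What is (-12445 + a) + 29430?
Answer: 12390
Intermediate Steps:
a = -4595
(-12445 + a) + 29430 = (-12445 - 4595) + 29430 = -17040 + 29430 = 12390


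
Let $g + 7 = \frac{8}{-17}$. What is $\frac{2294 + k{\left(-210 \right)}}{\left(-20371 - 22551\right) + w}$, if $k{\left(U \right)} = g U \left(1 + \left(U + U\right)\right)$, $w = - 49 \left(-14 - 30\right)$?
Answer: $\frac{5567866}{346511} \approx 16.068$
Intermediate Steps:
$g = - \frac{127}{17}$ ($g = -7 + \frac{8}{-17} = -7 + 8 \left(- \frac{1}{17}\right) = -7 - \frac{8}{17} = - \frac{127}{17} \approx -7.4706$)
$w = 2156$ ($w = \left(-49\right) \left(-44\right) = 2156$)
$k{\left(U \right)} = - \frac{127 U \left(1 + 2 U\right)}{17}$ ($k{\left(U \right)} = - \frac{127 U \left(1 + \left(U + U\right)\right)}{17} = - \frac{127 U \left(1 + 2 U\right)}{17}$)
$\frac{2294 + k{\left(-210 \right)}}{\left(-20371 - 22551\right) + w} = \frac{2294 - - \frac{26670 \left(1 + 2 \left(-210\right)\right)}{17}}{\left(-20371 - 22551\right) + 2156} = \frac{2294 - - \frac{26670 \left(1 - 420\right)}{17}}{\left(-20371 - 22551\right) + 2156} = \frac{2294 - \left(- \frac{26670}{17}\right) \left(-419\right)}{-42922 + 2156} = \frac{2294 - \frac{11174730}{17}}{-40766} = \left(- \frac{11135732}{17}\right) \left(- \frac{1}{40766}\right) = \frac{5567866}{346511}$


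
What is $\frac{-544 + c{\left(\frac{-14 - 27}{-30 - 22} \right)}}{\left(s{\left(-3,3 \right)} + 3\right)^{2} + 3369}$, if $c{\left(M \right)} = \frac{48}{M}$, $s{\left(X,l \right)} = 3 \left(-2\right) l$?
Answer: $- \frac{9904}{73677} \approx -0.13442$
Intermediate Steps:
$s{\left(X,l \right)} = - 6 l$
$\frac{-544 + c{\left(\frac{-14 - 27}{-30 - 22} \right)}}{\left(s{\left(-3,3 \right)} + 3\right)^{2} + 3369} = \frac{-544 + \frac{48}{\left(-14 - 27\right) \frac{1}{-30 - 22}}}{\left(\left(-6\right) 3 + 3\right)^{2} + 3369} = \frac{-544 + \frac{48}{\left(-41\right) \frac{1}{-52}}}{\left(-18 + 3\right)^{2} + 3369} = \frac{-544 + \frac{48}{\left(-41\right) \left(- \frac{1}{52}\right)}}{\left(-15\right)^{2} + 3369} = \frac{-544 + \frac{48}{\frac{41}{52}}}{225 + 3369} = \frac{-544 + 48 \cdot \frac{52}{41}}{3594} = \left(-544 + \frac{2496}{41}\right) \frac{1}{3594} = \left(- \frac{19808}{41}\right) \frac{1}{3594} = - \frac{9904}{73677}$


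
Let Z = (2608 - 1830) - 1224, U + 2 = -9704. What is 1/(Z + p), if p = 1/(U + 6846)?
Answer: -2860/1275561 ≈ -0.0022422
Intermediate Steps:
U = -9706 (U = -2 - 9704 = -9706)
Z = -446 (Z = 778 - 1224 = -446)
p = -1/2860 (p = 1/(-9706 + 6846) = 1/(-2860) = -1/2860 ≈ -0.00034965)
1/(Z + p) = 1/(-446 - 1/2860) = 1/(-1275561/2860) = -2860/1275561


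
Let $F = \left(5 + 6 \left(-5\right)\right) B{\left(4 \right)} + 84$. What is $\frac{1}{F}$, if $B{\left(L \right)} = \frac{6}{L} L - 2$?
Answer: $- \frac{1}{16} \approx -0.0625$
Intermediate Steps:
$B{\left(L \right)} = 4$ ($B{\left(L \right)} = 6 - 2 = 4$)
$F = -16$ ($F = \left(5 + 6 \left(-5\right)\right) 4 + 84 = \left(5 - 30\right) 4 + 84 = \left(-25\right) 4 + 84 = -100 + 84 = -16$)
$\frac{1}{F} = \frac{1}{-16} = - \frac{1}{16}$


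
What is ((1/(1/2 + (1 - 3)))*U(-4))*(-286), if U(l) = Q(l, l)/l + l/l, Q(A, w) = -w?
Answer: 0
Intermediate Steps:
U(l) = 0 (U(l) = (-l)/l + l/l = -1 + 1 = 0)
((1/(1/2 + (1 - 3)))*U(-4))*(-286) = ((1/(1/2 + (1 - 3)))*0)*(-286) = ((1/(½ - 2))*0)*(-286) = ((1/(-3/2))*0)*(-286) = ((1*(-⅔))*0)*(-286) = -⅔*0*(-286) = 0*(-286) = 0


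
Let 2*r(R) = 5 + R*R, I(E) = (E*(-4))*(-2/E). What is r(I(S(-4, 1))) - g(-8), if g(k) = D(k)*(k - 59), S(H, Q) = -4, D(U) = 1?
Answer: 203/2 ≈ 101.50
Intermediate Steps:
I(E) = 8 (I(E) = (-4*E)*(-2/E) = 8)
r(R) = 5/2 + R**2/2 (r(R) = (5 + R*R)/2 = (5 + R**2)/2 = 5/2 + R**2/2)
g(k) = -59 + k (g(k) = 1*(k - 59) = 1*(-59 + k) = -59 + k)
r(I(S(-4, 1))) - g(-8) = (5/2 + (1/2)*8**2) - (-59 - 8) = (5/2 + (1/2)*64) - 1*(-67) = (5/2 + 32) + 67 = 69/2 + 67 = 203/2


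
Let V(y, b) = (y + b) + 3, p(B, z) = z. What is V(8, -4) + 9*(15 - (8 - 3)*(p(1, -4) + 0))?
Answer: 322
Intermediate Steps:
V(y, b) = 3 + b + y (V(y, b) = (b + y) + 3 = 3 + b + y)
V(8, -4) + 9*(15 - (8 - 3)*(p(1, -4) + 0)) = (3 - 4 + 8) + 9*(15 - (8 - 3)*(-4 + 0)) = 7 + 9*(15 - 5*(-4)) = 7 + 9*(15 - 1*(-20)) = 7 + 9*(15 + 20) = 7 + 9*35 = 7 + 315 = 322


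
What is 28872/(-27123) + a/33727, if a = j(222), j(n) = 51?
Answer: -324127557/304925807 ≈ -1.0630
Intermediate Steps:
a = 51
28872/(-27123) + a/33727 = 28872/(-27123) + 51/33727 = 28872*(-1/27123) + 51*(1/33727) = -9624/9041 + 51/33727 = -324127557/304925807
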